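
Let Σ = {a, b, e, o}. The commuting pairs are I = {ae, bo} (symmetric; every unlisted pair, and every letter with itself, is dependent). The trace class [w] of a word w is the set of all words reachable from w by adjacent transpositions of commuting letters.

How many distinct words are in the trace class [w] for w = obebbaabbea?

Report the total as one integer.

#0=o has no predecessor
#1=b has no predecessor
#2=e depends on [0:o, 1:b]
#3=b depends on [2:e]
#4=b depends on [3:b]
#5=a depends on [4:b]
#6=a depends on [5:a]
#7=b depends on [6:a]
#8=b depends on [7:b]
#9=e depends on [8:b]
#10=a depends on [8:b]
sources: [0:o, 1:b]
N(rest) = Σ N(rest − s) over sources s of rest; N(one piece) = 1:
  size 1 → [9]=1  [10]=1
  size 2 → [9,10]=2
  size 3 → [8,9,10]=2
  size 4 → [7,8,9,10]=2
  size 5 → [6,7,8,9,10]=2
  size 6 → [5,6,7,8,9,10]=2
  size 7 → [4,5,6,7,8,9,10]=2
  size 8 → [3,4,5,6,7,8,9,10]=2
  size 9 → [2,3,4,5,6,7,8,9,10]=2
  first=0(o) contributes 2
  first=1(b) contributes 2
|[w]| = 4

4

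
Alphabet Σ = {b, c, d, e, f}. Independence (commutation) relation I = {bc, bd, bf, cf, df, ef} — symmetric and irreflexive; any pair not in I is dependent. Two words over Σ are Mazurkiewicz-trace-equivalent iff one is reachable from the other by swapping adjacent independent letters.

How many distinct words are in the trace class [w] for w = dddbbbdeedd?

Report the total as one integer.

drop 0:d onto floor
drop 1:d onto {0:d}
drop 2:d onto {1:d}
drop 3:b onto floor
drop 4:b onto {3:b}
drop 5:b onto {4:b}
drop 6:d onto {2:d}
drop 7:e onto {5:b, 6:d}
drop 8:e onto {7:e}
drop 9:d onto {8:e}
drop 10:d onto {9:d}
ground layer = {0:d, 3:b}
drop-orders for the pieces not yet dropped (sum over which currently-grounded one goes next):
  1 to go: {10} 1
  2 to go: {9,10} 1
  3 to go: {8,9,10} 1
  4 to go: {7,8,9,10} 1
  5 to go: {5,7,8,9,10} 1  {6,7,8,9,10} 1
  6 to go: {2,6,7,8,9,10} 1  {4,5,7,8,9,10} 1  {5,6,7,8,9,10} 2
  7 to go: {1,2,6,7,8,9,10} 1  {2,5,6,7,8,9,10} 3  {3,4,5,7,8,9,10} 1  {4,5,6,7,8,9,10} 3
  8 to go: {0,1,2,6,7,8,9,10} 1  {1,2,5,6,7,8,9,10} 4  {2,4,5,6,7,8,9,10} 6  {3,4,5,6,7,8,9,10} 4
  9 to go: {0,1,2,5,6,7,8,9,10} 5  {1,2,4,5,6,7,8,9,10} 10  {2,3,4,5,6,7,8,9,10} 10
  if 0:d drops first: 20 orders
  if 3:b drops first: 15 orders
heap linearizations: 35

35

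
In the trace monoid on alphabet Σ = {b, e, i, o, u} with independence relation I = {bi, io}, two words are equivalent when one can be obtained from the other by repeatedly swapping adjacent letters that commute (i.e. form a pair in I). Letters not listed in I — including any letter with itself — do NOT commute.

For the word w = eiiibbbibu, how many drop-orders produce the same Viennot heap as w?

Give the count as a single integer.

0(e) covers ∅
1(i) covers 0:e
2(i) covers 1:i
3(i) covers 2:i
4(b) covers 0:e
5(b) covers 4:b
6(b) covers 5:b
7(i) covers 3:i
8(b) covers 6:b
9(u) covers 7:i, 8:b
floor of heap: 0:e
completions by unplaced set U, small U first (add the entries for U minus each lowest piece of U):
  |U|=1: {9}:1
  |U|=2: {7,9}:1  {8,9}:1
  |U|=3: {3,7,9}:1  {6,8,9}:1  {7,8,9}:2
  |U|=4: {2,3,7,9}:1  {3,7,8,9}:3  {5,6,8,9}:1  {6,7,8,9}:3
  |U|=5: {1,2,3,7,9}:1  {2,3,7,8,9}:4  {3,6,7,8,9}:6  {4,5,6,8,9}:1  {5,6,7,8,9}:4
  |U|=6: {1,2,3,7,8,9}:5  {2,3,6,7,8,9}:10  {3,5,6,7,8,9}:10  {4,5,6,7,8,9}:5
  |U|=7: {1,2,3,6,7,8,9}:15  {2,3,5,6,7,8,9}:20  {3,4,5,6,7,8,9}:15
  |U|=8: {1,2,3,5,6,7,8,9}:35  {2,3,4,5,6,7,8,9}:35
  start at 0(e): 70

70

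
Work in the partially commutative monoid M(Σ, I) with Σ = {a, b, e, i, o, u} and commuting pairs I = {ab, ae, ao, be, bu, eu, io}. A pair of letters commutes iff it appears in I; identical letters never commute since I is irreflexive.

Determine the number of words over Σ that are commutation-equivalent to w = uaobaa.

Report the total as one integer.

10

0(u) covers ∅
1(a) covers 0:u
2(o) covers 0:u
3(b) covers 2:o
4(a) covers 1:a
5(a) covers 4:a
floor of heap: 0:u
completions by unplaced set U, small U first (add the entries for U minus each lowest piece of U):
  |U|=1: {3}:1  {5}:1
  |U|=2: {2,3}:1  {3,5}:2  {4,5}:1
  |U|=3: {1,4,5}:1  {2,3,5}:3  {3,4,5}:3
  |U|=4: {1,3,4,5}:4  {2,3,4,5}:6
  start at 0(u): 10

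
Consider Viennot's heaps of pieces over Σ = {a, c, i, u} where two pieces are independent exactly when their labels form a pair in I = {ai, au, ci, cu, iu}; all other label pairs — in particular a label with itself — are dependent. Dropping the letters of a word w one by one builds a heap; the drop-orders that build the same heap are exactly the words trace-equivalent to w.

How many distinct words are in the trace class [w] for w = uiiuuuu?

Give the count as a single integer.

21

0(u) covers ∅
1(i) covers ∅
2(i) covers 1:i
3(u) covers 0:u
4(u) covers 3:u
5(u) covers 4:u
6(u) covers 5:u
floor of heap: 0:u, 1:i
completions by unplaced set U, small U first (add the entries for U minus each lowest piece of U):
  |U|=1: {2}:1  {6}:1
  |U|=2: {1,2}:1  {2,6}:2  {5,6}:1
  |U|=3: {1,2,6}:3  {2,5,6}:3  {4,5,6}:1
  |U|=4: {1,2,5,6}:6  {2,4,5,6}:4  {3,4,5,6}:1
  |U|=5: {0,3,4,5,6}:1  {1,2,4,5,6}:10  {2,3,4,5,6}:5
  start at 0(u): 15
  start at 1(i): 6
sum over floor = 21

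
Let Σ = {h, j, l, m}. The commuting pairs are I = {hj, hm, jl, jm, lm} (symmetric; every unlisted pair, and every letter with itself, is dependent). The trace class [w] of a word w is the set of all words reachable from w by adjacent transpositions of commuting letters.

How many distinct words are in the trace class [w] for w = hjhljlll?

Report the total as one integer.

28

#0=h has no predecessor
#1=j has no predecessor
#2=h depends on [0:h]
#3=l depends on [2:h]
#4=j depends on [1:j]
#5=l depends on [3:l]
#6=l depends on [5:l]
#7=l depends on [6:l]
sources: [0:h, 1:j]
N(rest) = Σ N(rest − s) over sources s of rest; N(one piece) = 1:
  size 1 → [4]=1  [7]=1
  size 2 → [1,4]=1  [4,7]=2  [6,7]=1
  size 3 → [1,4,7]=3  [4,6,7]=3  [5,6,7]=1
  size 4 → [1,4,6,7]=6  [3,5,6,7]=1  [4,5,6,7]=4
  size 5 → [1,4,5,6,7]=10  [2,3,5,6,7]=1  [3,4,5,6,7]=5
  size 6 → [0,2,3,5,6,7]=1  [1,3,4,5,6,7]=15  [2,3,4,5,6,7]=6
  first=0(h) contributes 21
  first=1(j) contributes 7
|[w]| = 28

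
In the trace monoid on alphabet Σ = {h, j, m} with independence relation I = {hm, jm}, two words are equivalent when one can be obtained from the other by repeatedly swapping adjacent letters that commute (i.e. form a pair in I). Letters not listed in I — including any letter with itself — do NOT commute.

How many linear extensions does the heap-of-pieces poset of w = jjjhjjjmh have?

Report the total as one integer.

#0=j has no predecessor
#1=j depends on [0:j]
#2=j depends on [1:j]
#3=h depends on [2:j]
#4=j depends on [3:h]
#5=j depends on [4:j]
#6=j depends on [5:j]
#7=m has no predecessor
#8=h depends on [6:j]
sources: [0:j, 7:m]
N(rest) = Σ N(rest − s) over sources s of rest; N(one piece) = 1:
  size 1 → [7]=1  [8]=1
  size 2 → [6,8]=1  [7,8]=2
  size 3 → [5,6,8]=1  [6,7,8]=3
  size 4 → [4,5,6,8]=1  [5,6,7,8]=4
  size 5 → [3,4,5,6,8]=1  [4,5,6,7,8]=5
  size 6 → [2,3,4,5,6,8]=1  [3,4,5,6,7,8]=6
  size 7 → [1,2,3,4,5,6,8]=1  [2,3,4,5,6,7,8]=7
  first=0(j) contributes 8
  first=7(m) contributes 1
|[w]| = 9

9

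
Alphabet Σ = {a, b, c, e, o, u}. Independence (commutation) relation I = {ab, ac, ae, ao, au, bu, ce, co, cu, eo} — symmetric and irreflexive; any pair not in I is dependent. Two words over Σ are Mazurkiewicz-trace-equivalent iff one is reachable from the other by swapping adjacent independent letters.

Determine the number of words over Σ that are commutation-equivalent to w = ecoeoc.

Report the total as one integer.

90

0(e) covers ∅
1(c) covers ∅
2(o) covers ∅
3(e) covers 0:e
4(o) covers 2:o
5(c) covers 1:c
floor of heap: 0:e, 1:c, 2:o
completions by unplaced set U, small U first (add the entries for U minus each lowest piece of U):
  |U|=1: {3}:1  {4}:1  {5}:1
  |U|=2: {0,3}:1  {1,5}:1  {2,4}:1  {3,4}:2  {3,5}:2  {4,5}:2
  |U|=3: {0,3,4}:3  {0,3,5}:3  {1,3,5}:3  {1,4,5}:3  {2,3,4}:3  {2,4,5}:3  {3,4,5}:6
  |U|=4: {0,1,3,5}:6  {0,2,3,4}:6  {0,3,4,5}:12  {1,2,4,5}:6  {1,3,4,5}:12  {2,3,4,5}:12
  start at 0(e): 30
  start at 1(c): 30
  start at 2(o): 30
sum over floor = 90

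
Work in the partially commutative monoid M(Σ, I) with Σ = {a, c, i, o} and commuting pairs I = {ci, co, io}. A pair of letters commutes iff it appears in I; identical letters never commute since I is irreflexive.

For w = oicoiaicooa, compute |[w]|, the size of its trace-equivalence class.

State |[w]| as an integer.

360

#0=o has no predecessor
#1=i has no predecessor
#2=c has no predecessor
#3=o depends on [0:o]
#4=i depends on [1:i]
#5=a depends on [2:c, 3:o, 4:i]
#6=i depends on [5:a]
#7=c depends on [5:a]
#8=o depends on [5:a]
#9=o depends on [8:o]
#10=a depends on [6:i, 7:c, 9:o]
sources: [0:o, 1:i, 2:c]
N(rest) = Σ N(rest − s) over sources s of rest; N(one piece) = 1:
  size 1 → [10]=1
  size 2 → [6,10]=1  [7,10]=1  [9,10]=1
  size 3 → [6,7,10]=2  [6,9,10]=2  [7,9,10]=2  [8,9,10]=1
  size 4 → [6,7,9,10]=6  [6,8,9,10]=3  [7,8,9,10]=3
  size 5 → [6,7,8,9,10]=12
  size 6 → [5,6,7,8,9,10]=12
  size 7 → [2,5,6,7,8,9,10]=12  [3,5,6,7,8,9,10]=12  [4,5,6,7,8,9,10]=12
  size 8 → [0,3,5,6,7,8,9,10]=12  [1,4,5,6,7,8,9,10]=12  [2,3,5,6,7,8,9,10]=24  [2,4,5,6,7,8,9,10]=24  [3,4,5,6,7,8,9,10]=24
  size 9 → [0,2,3,5,6,7,8,9,10]=36  [0,3,4,5,6,7,8,9,10]=36  [1,2,4,5,6,7,8,9,10]=36  [1,3,4,5,6,7,8,9,10]=36  [2,3,4,5,6,7,8,9,10]=72
  first=0(o) contributes 144
  first=1(i) contributes 144
  first=2(c) contributes 72
|[w]| = 360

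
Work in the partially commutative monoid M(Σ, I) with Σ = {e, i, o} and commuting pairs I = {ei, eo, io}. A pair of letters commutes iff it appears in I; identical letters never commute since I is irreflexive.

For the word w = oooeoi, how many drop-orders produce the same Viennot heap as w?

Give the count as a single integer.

piece 0:o — minimal
piece 1:o rests on {0:o}
piece 2:o rests on {1:o}
piece 3:e — minimal
piece 4:o rests on {2:o}
piece 5:i — minimal
minimal pieces: {0:o, 3:e, 5:i}
ways to finish when only these pieces remain (= sum over removing one remaining piece with nothing left below it):
  1 left: {3}→1  {4}→1  {5}→1
  2 left: {2,4}→1  {3,4}→2  {3,5}→2  {4,5}→2
  3 left: {1,2,4}→1  {2,3,4}→3  {2,4,5}→3  {3,4,5}→6
  4 left: {0,1,2,4}→1  {1,2,3,4}→4  {1,2,4,5}→4  {2,3,4,5}→12
  placing 0:o first → 20 extensions
  placing 3:e first → 5 extensions
  placing 5:i first → 5 extensions
total linear extensions = 30

30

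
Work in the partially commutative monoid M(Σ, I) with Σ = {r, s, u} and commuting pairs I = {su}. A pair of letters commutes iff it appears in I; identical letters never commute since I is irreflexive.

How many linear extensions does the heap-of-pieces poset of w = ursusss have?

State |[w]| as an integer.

5

piece 0:u — minimal
piece 1:r rests on {0:u}
piece 2:s rests on {1:r}
piece 3:u rests on {1:r}
piece 4:s rests on {2:s}
piece 5:s rests on {4:s}
piece 6:s rests on {5:s}
minimal pieces: {0:u}
ways to finish when only these pieces remain (= sum over removing one remaining piece with nothing left below it):
  1 left: {3}→1  {6}→1
  2 left: {3,6}→2  {5,6}→1
  3 left: {3,5,6}→3  {4,5,6}→1
  4 left: {2,4,5,6}→1  {3,4,5,6}→4
  5 left: {2,3,4,5,6}→5
  placing 0:u first → 5 extensions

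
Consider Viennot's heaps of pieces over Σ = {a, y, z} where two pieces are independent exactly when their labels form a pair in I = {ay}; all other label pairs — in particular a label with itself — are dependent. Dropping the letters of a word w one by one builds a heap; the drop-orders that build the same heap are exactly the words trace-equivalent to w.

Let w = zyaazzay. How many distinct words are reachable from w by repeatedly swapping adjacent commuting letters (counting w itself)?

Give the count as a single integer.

piece 0:z — minimal
piece 1:y rests on {0:z}
piece 2:a rests on {0:z}
piece 3:a rests on {2:a}
piece 4:z rests on {1:y, 3:a}
piece 5:z rests on {4:z}
piece 6:a rests on {5:z}
piece 7:y rests on {5:z}
minimal pieces: {0:z}
ways to finish when only these pieces remain (= sum over removing one remaining piece with nothing left below it):
  1 left: {6}→1  {7}→1
  2 left: {6,7}→2
  3 left: {5,6,7}→2
  4 left: {4,5,6,7}→2
  5 left: {1,4,5,6,7}→2  {3,4,5,6,7}→2
  6 left: {1,3,4,5,6,7}→4  {2,3,4,5,6,7}→2
  placing 0:z first → 6 extensions

6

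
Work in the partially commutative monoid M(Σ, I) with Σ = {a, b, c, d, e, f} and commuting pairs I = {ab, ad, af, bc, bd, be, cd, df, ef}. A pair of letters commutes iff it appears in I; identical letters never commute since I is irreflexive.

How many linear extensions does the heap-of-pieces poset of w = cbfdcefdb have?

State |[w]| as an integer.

0(c) covers ∅
1(b) covers ∅
2(f) covers 0:c, 1:b
3(d) covers ∅
4(c) covers 2:f
5(e) covers 3:d, 4:c
6(f) covers 4:c
7(d) covers 5:e
8(b) covers 6:f
floor of heap: 0:c, 1:b, 3:d
completions by unplaced set U, small U first (add the entries for U minus each lowest piece of U):
  |U|=1: {7}:1  {8}:1
  |U|=2: {5,7}:1  {6,8}:1  {7,8}:2
  |U|=3: {3,5,7}:1  {5,7,8}:3  {6,7,8}:3
  |U|=4: {3,5,7,8}:4  {5,6,7,8}:6
  |U|=5: {3,5,6,7,8}:10  {4,5,6,7,8}:6
  |U|=6: {2,4,5,6,7,8}:6  {3,4,5,6,7,8}:16
  |U|=7: {0,2,4,5,6,7,8}:6  {1,2,4,5,6,7,8}:6  {2,3,4,5,6,7,8}:22
  start at 0(c): 28
  start at 1(b): 28
  start at 3(d): 12
sum over floor = 68

68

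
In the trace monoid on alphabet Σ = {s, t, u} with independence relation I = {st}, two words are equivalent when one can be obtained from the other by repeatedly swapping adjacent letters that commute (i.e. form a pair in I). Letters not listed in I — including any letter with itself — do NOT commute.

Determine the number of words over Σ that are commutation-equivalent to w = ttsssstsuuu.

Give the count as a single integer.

0(t) covers ∅
1(t) covers 0:t
2(s) covers ∅
3(s) covers 2:s
4(s) covers 3:s
5(s) covers 4:s
6(t) covers 1:t
7(s) covers 5:s
8(u) covers 6:t, 7:s
9(u) covers 8:u
10(u) covers 9:u
floor of heap: 0:t, 2:s
completions by unplaced set U, small U first (add the entries for U minus each lowest piece of U):
  |U|=1: {10}:1
  |U|=2: {9,10}:1
  |U|=3: {8,9,10}:1
  |U|=4: {6,8,9,10}:1  {7,8,9,10}:1
  |U|=5: {1,6,8,9,10}:1  {5,7,8,9,10}:1  {6,7,8,9,10}:2
  |U|=6: {0,1,6,8,9,10}:1  {1,6,7,8,9,10}:3  {4,5,7,8,9,10}:1  {5,6,7,8,9,10}:3
  |U|=7: {0,1,6,7,8,9,10}:4  {1,5,6,7,8,9,10}:6  {3,4,5,7,8,9,10}:1  {4,5,6,7,8,9,10}:4
  |U|=8: {0,1,5,6,7,8,9,10}:10  {1,4,5,6,7,8,9,10}:10  {2,3,4,5,7,8,9,10}:1  {3,4,5,6,7,8,9,10}:5
  |U|=9: {0,1,4,5,6,7,8,9,10}:20  {1,3,4,5,6,7,8,9,10}:15  {2,3,4,5,6,7,8,9,10}:6
  start at 0(t): 21
  start at 2(s): 35
sum over floor = 56

56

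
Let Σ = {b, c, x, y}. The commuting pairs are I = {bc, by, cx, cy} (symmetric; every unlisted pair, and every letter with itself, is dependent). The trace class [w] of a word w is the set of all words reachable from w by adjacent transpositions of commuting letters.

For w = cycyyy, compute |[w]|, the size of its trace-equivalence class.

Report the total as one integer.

piece 0:c — minimal
piece 1:y — minimal
piece 2:c rests on {0:c}
piece 3:y rests on {1:y}
piece 4:y rests on {3:y}
piece 5:y rests on {4:y}
minimal pieces: {0:c, 1:y}
ways to finish when only these pieces remain (= sum over removing one remaining piece with nothing left below it):
  1 left: {2}→1  {5}→1
  2 left: {0,2}→1  {2,5}→2  {4,5}→1
  3 left: {0,2,5}→3  {2,4,5}→3  {3,4,5}→1
  4 left: {0,2,4,5}→6  {1,3,4,5}→1  {2,3,4,5}→4
  placing 0:c first → 5 extensions
  placing 1:y first → 10 extensions
total linear extensions = 15

15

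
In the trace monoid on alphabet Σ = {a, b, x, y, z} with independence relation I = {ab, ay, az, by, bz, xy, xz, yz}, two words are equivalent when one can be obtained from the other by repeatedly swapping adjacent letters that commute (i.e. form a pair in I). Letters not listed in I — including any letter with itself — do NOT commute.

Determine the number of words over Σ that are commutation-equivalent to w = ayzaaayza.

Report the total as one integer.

#0=a has no predecessor
#1=y has no predecessor
#2=z has no predecessor
#3=a depends on [0:a]
#4=a depends on [3:a]
#5=a depends on [4:a]
#6=y depends on [1:y]
#7=z depends on [2:z]
#8=a depends on [5:a]
sources: [0:a, 1:y, 2:z]
N(rest) = Σ N(rest − s) over sources s of rest; N(one piece) = 1:
  size 1 → [6]=1  [7]=1  [8]=1
  size 2 → [1,6]=1  [2,7]=1  [5,8]=1  [6,7]=2  [6,8]=2  [7,8]=2
  size 3 → [1,6,7]=3  [1,6,8]=3  [2,6,7]=3  [2,7,8]=3  [4,5,8]=1  [5,6,8]=3  [5,7,8]=3  [6,7,8]=6
  size 4 → [1,2,6,7]=6  [1,5,6,8]=6  [1,6,7,8]=12  [2,5,7,8]=6  [2,6,7,8]=12  [3,4,5,8]=1  [4,5,6,8]=4  [4,5,7,8]=4  [5,6,7,8]=12
  size 5 → [0,3,4,5,8]=1  [1,2,6,7,8]=30  [1,4,5,6,8]=10  [1,5,6,7,8]=30  [2,4,5,7,8]=10  [2,5,6,7,8]=30  [3,4,5,6,8]=5  [3,4,5,7,8]=5  [4,5,6,7,8]=20
  size 6 → [0,3,4,5,6,8]=6  [0,3,4,5,7,8]=6  [1,2,5,6,7,8]=90  [1,3,4,5,6,8]=15  [1,4,5,6,7,8]=60  [2,3,4,5,7,8]=15  [2,4,5,6,7,8]=60  [3,4,5,6,7,8]=30
  size 7 → [0,1,3,4,5,6,8]=21  [0,2,3,4,5,7,8]=21  [0,3,4,5,6,7,8]=42  [1,2,4,5,6,7,8]=210  [1,3,4,5,6,7,8]=105  [2,3,4,5,6,7,8]=105
  first=0(a) contributes 420
  first=1(y) contributes 168
  first=2(z) contributes 168
|[w]| = 756

756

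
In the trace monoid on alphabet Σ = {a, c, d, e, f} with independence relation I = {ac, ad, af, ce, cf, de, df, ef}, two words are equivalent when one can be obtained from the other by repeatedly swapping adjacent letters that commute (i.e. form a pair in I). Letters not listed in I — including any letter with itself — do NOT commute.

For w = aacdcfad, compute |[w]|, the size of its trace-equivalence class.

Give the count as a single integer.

0(a) covers ∅
1(a) covers 0:a
2(c) covers ∅
3(d) covers 2:c
4(c) covers 3:d
5(f) covers ∅
6(a) covers 1:a
7(d) covers 4:c
floor of heap: 0:a, 2:c, 5:f
completions by unplaced set U, small U first (add the entries for U minus each lowest piece of U):
  |U|=1: {5}:1  {6}:1  {7}:1
  |U|=2: {1,6}:1  {4,7}:1  {5,6}:2  {5,7}:2  {6,7}:2
  |U|=3: {0,1,6}:1  {1,5,6}:3  {1,6,7}:3  {3,4,7}:1  {4,5,7}:3  {4,6,7}:3  {5,6,7}:6
  |U|=4: {0,1,5,6}:4  {0,1,6,7}:4  {1,4,6,7}:6  {1,5,6,7}:12  {2,3,4,7}:1  {3,4,5,7}:4  {3,4,6,7}:4  {4,5,6,7}:12
  |U|=5: {0,1,4,6,7}:10  {0,1,5,6,7}:20  {1,3,4,6,7}:10  {1,4,5,6,7}:30  {2,3,4,5,7}:5  {2,3,4,6,7}:5  {3,4,5,6,7}:20
  |U|=6: {0,1,3,4,6,7}:20  {0,1,4,5,6,7}:60  {1,2,3,4,6,7}:15  {1,3,4,5,6,7}:60  {2,3,4,5,6,7}:30
  start at 0(a): 105
  start at 2(c): 140
  start at 5(f): 35
sum over floor = 280

280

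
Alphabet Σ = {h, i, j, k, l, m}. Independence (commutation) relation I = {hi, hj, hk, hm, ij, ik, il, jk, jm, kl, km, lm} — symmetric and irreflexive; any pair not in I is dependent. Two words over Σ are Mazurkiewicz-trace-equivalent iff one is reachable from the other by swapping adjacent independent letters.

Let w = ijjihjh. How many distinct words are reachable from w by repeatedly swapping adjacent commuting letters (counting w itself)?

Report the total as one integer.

210

0(i) covers ∅
1(j) covers ∅
2(j) covers 1:j
3(i) covers 0:i
4(h) covers ∅
5(j) covers 2:j
6(h) covers 4:h
floor of heap: 0:i, 1:j, 4:h
completions by unplaced set U, small U first (add the entries for U minus each lowest piece of U):
  |U|=1: {3}:1  {5}:1  {6}:1
  |U|=2: {0,3}:1  {2,5}:1  {3,5}:2  {3,6}:2  {4,6}:1  {5,6}:2
  |U|=3: {0,3,5}:3  {0,3,6}:3  {1,2,5}:1  {2,3,5}:3  {2,5,6}:3  {3,4,6}:3  {3,5,6}:6  {4,5,6}:3
  |U|=4: {0,2,3,5}:6  {0,3,4,6}:6  {0,3,5,6}:12  {1,2,3,5}:4  {1,2,5,6}:4  {2,3,5,6}:12  {2,4,5,6}:6  {3,4,5,6}:12
  |U|=5: {0,1,2,3,5}:10  {0,2,3,5,6}:30  {0,3,4,5,6}:30  {1,2,3,5,6}:20  {1,2,4,5,6}:10  {2,3,4,5,6}:30
  start at 0(i): 60
  start at 1(j): 90
  start at 4(h): 60
sum over floor = 210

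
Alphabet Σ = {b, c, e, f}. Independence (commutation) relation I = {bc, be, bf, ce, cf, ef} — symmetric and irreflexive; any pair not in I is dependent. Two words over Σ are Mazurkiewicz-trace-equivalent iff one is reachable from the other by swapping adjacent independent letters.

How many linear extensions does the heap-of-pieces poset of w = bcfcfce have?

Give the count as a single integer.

#0=b has no predecessor
#1=c has no predecessor
#2=f has no predecessor
#3=c depends on [1:c]
#4=f depends on [2:f]
#5=c depends on [3:c]
#6=e has no predecessor
sources: [0:b, 1:c, 2:f, 6:e]
N(rest) = Σ N(rest − s) over sources s of rest; N(one piece) = 1:
  size 1 → [0]=1  [4]=1  [5]=1  [6]=1
  size 2 → [0,4]=2  [0,5]=2  [0,6]=2  [2,4]=1  [3,5]=1  [4,5]=2  [4,6]=2  [5,6]=2
  size 3 → [0,2,4]=3  [0,3,5]=3  [0,4,5]=6  [0,4,6]=6  [0,5,6]=6  [1,3,5]=1  [2,4,5]=3  [2,4,6]=3  [3,4,5]=3  [3,5,6]=3  [4,5,6]=6
  size 4 → [0,1,3,5]=4  [0,2,4,5]=12  [0,2,4,6]=12  [0,3,4,5]=12  [0,3,5,6]=12  [0,4,5,6]=24  [1,3,4,5]=4  [1,3,5,6]=4  [2,3,4,5]=6  [2,4,5,6]=12  [3,4,5,6]=12
  size 5 → [0,1,3,4,5]=20  [0,1,3,5,6]=20  [0,2,3,4,5]=30  [0,2,4,5,6]=60  [0,3,4,5,6]=60  [1,2,3,4,5]=10  [1,3,4,5,6]=20  [2,3,4,5,6]=30
  first=0(b) contributes 60
  first=1(c) contributes 180
  first=2(f) contributes 120
  first=6(e) contributes 60
|[w]| = 420

420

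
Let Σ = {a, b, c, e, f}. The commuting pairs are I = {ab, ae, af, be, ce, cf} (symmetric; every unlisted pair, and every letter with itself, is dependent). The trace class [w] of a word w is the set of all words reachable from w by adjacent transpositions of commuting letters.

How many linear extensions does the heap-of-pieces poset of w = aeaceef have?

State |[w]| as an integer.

piece 0:a — minimal
piece 1:e — minimal
piece 2:a rests on {0:a}
piece 3:c rests on {2:a}
piece 4:e rests on {1:e}
piece 5:e rests on {4:e}
piece 6:f rests on {5:e}
minimal pieces: {0:a, 1:e}
ways to finish when only these pieces remain (= sum over removing one remaining piece with nothing left below it):
  1 left: {3}→1  {6}→1
  2 left: {2,3}→1  {3,6}→2  {5,6}→1
  3 left: {0,2,3}→1  {2,3,6}→3  {3,5,6}→3  {4,5,6}→1
  4 left: {0,2,3,6}→4  {1,4,5,6}→1  {2,3,5,6}→6  {3,4,5,6}→4
  5 left: {0,2,3,5,6}→10  {1,3,4,5,6}→5  {2,3,4,5,6}→10
  placing 0:a first → 15 extensions
  placing 1:e first → 20 extensions
total linear extensions = 35

35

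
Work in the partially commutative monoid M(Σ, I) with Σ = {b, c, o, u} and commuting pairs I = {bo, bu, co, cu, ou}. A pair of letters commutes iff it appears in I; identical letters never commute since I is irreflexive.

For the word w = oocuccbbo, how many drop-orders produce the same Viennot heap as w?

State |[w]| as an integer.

504

#0=o has no predecessor
#1=o depends on [0:o]
#2=c has no predecessor
#3=u has no predecessor
#4=c depends on [2:c]
#5=c depends on [4:c]
#6=b depends on [5:c]
#7=b depends on [6:b]
#8=o depends on [1:o]
sources: [0:o, 2:c, 3:u]
N(rest) = Σ N(rest − s) over sources s of rest; N(one piece) = 1:
  size 1 → [3]=1  [7]=1  [8]=1
  size 2 → [1,8]=1  [3,7]=2  [3,8]=2  [6,7]=1  [7,8]=2
  size 3 → [0,1,8]=1  [1,3,8]=3  [1,7,8]=3  [3,6,7]=3  [3,7,8]=6  [5,6,7]=1  [6,7,8]=3
  size 4 → [0,1,3,8]=4  [0,1,7,8]=4  [1,3,7,8]=12  [1,6,7,8]=6  [3,5,6,7]=4  [3,6,7,8]=12  [4,5,6,7]=1  [5,6,7,8]=4
  size 5 → [0,1,3,7,8]=20  [0,1,6,7,8]=10  [1,3,6,7,8]=30  [1,5,6,7,8]=10  [2,4,5,6,7]=1  [3,4,5,6,7]=5  [3,5,6,7,8]=20  [4,5,6,7,8]=5
  size 6 → [0,1,3,6,7,8]=60  [0,1,5,6,7,8]=20  [1,3,5,6,7,8]=60  [1,4,5,6,7,8]=15  [2,3,4,5,6,7]=6  [2,4,5,6,7,8]=6  [3,4,5,6,7,8]=30
  size 7 → [0,1,3,5,6,7,8]=140  [0,1,4,5,6,7,8]=35  [1,2,4,5,6,7,8]=21  [1,3,4,5,6,7,8]=105  [2,3,4,5,6,7,8]=42
  first=0(o) contributes 168
  first=2(c) contributes 280
  first=3(u) contributes 56
|[w]| = 504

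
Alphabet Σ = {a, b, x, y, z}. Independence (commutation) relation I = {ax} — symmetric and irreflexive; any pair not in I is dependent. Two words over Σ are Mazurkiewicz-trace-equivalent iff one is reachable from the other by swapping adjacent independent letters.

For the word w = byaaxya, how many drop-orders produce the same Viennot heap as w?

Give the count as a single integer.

#0=b has no predecessor
#1=y depends on [0:b]
#2=a depends on [1:y]
#3=a depends on [2:a]
#4=x depends on [1:y]
#5=y depends on [3:a, 4:x]
#6=a depends on [5:y]
sources: [0:b]
N(rest) = Σ N(rest − s) over sources s of rest; N(one piece) = 1:
  size 1 → [6]=1
  size 2 → [5,6]=1
  size 3 → [3,5,6]=1  [4,5,6]=1
  size 4 → [2,3,5,6]=1  [3,4,5,6]=2
  size 5 → [2,3,4,5,6]=3
  first=0(b) contributes 3

3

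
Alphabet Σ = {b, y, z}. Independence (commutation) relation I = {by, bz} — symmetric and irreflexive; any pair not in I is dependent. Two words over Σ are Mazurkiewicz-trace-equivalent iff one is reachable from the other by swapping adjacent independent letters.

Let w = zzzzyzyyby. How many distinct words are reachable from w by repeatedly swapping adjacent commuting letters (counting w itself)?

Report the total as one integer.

#0=z has no predecessor
#1=z depends on [0:z]
#2=z depends on [1:z]
#3=z depends on [2:z]
#4=y depends on [3:z]
#5=z depends on [4:y]
#6=y depends on [5:z]
#7=y depends on [6:y]
#8=b has no predecessor
#9=y depends on [7:y]
sources: [0:z, 8:b]
N(rest) = Σ N(rest − s) over sources s of rest; N(one piece) = 1:
  size 1 → [8]=1  [9]=1
  size 2 → [7,9]=1  [8,9]=2
  size 3 → [6,7,9]=1  [7,8,9]=3
  size 4 → [5,6,7,9]=1  [6,7,8,9]=4
  size 5 → [4,5,6,7,9]=1  [5,6,7,8,9]=5
  size 6 → [3,4,5,6,7,9]=1  [4,5,6,7,8,9]=6
  size 7 → [2,3,4,5,6,7,9]=1  [3,4,5,6,7,8,9]=7
  size 8 → [1,2,3,4,5,6,7,9]=1  [2,3,4,5,6,7,8,9]=8
  first=0(z) contributes 9
  first=8(b) contributes 1
|[w]| = 10

10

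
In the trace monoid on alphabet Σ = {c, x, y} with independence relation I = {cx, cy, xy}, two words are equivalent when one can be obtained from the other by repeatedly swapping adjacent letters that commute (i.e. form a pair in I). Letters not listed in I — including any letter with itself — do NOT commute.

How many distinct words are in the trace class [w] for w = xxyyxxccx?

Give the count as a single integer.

drop 0:x onto floor
drop 1:x onto {0:x}
drop 2:y onto floor
drop 3:y onto {2:y}
drop 4:x onto {1:x}
drop 5:x onto {4:x}
drop 6:c onto floor
drop 7:c onto {6:c}
drop 8:x onto {5:x}
ground layer = {0:x, 2:y, 6:c}
drop-orders for the pieces not yet dropped (sum over which currently-grounded one goes next):
  1 to go: {3} 1  {7} 1  {8} 1
  2 to go: {2,3} 1  {3,7} 2  {3,8} 2  {5,8} 1  {6,7} 1  {7,8} 2
  3 to go: {2,3,7} 3  {2,3,8} 3  {3,5,8} 3  {3,6,7} 3  {3,7,8} 6  {4,5,8} 1  {5,7,8} 3  {6,7,8} 3
  4 to go: {1,4,5,8} 1  {2,3,5,8} 6  {2,3,6,7} 6  {2,3,7,8} 12  {3,4,5,8} 4  {3,5,7,8} 12  {3,6,7,8} 12  {4,5,7,8} 4  {5,6,7,8} 6
  5 to go: {0,1,4,5,8} 1  {1,3,4,5,8} 5  {1,4,5,7,8} 5  {2,3,4,5,8} 10  {2,3,5,7,8} 30  {2,3,6,7,8} 30  {3,4,5,7,8} 20  {3,5,6,7,8} 30  {4,5,6,7,8} 10
  6 to go: {0,1,3,4,5,8} 6  {0,1,4,5,7,8} 6  {1,2,3,4,5,8} 15  {1,3,4,5,7,8} 30  {1,4,5,6,7,8} 15  {2,3,4,5,7,8} 60  {2,3,5,6,7,8} 90  {3,4,5,6,7,8} 60
  7 to go: {0,1,2,3,4,5,8} 21  {0,1,3,4,5,7,8} 42  {0,1,4,5,6,7,8} 21  {1,2,3,4,5,7,8} 105  {1,3,4,5,6,7,8} 105  {2,3,4,5,6,7,8} 210
  if 0:x drops first: 420 orders
  if 2:y drops first: 168 orders
  if 6:c drops first: 168 orders
heap linearizations: 756

756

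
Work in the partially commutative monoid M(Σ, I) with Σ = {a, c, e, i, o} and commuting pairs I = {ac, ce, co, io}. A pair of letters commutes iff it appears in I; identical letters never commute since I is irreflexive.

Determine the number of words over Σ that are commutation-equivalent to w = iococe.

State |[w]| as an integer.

piece 0:i — minimal
piece 1:o — minimal
piece 2:c rests on {0:i}
piece 3:o rests on {1:o}
piece 4:c rests on {2:c}
piece 5:e rests on {0:i, 3:o}
minimal pieces: {0:i, 1:o}
ways to finish when only these pieces remain (= sum over removing one remaining piece with nothing left below it):
  1 left: {4}→1  {5}→1
  2 left: {2,4}→1  {3,5}→1  {4,5}→2
  3 left: {1,3,5}→1  {2,4,5}→3  {3,4,5}→3
  4 left: {0,2,4,5}→3  {1,3,4,5}→4  {2,3,4,5}→6
  placing 0:i first → 10 extensions
  placing 1:o first → 9 extensions
total linear extensions = 19

19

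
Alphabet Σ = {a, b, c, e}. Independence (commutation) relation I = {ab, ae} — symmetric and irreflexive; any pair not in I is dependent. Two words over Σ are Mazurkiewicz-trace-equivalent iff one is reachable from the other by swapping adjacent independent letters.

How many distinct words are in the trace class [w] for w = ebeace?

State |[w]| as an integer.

piece 0:e — minimal
piece 1:b rests on {0:e}
piece 2:e rests on {1:b}
piece 3:a — minimal
piece 4:c rests on {2:e, 3:a}
piece 5:e rests on {4:c}
minimal pieces: {0:e, 3:a}
ways to finish when only these pieces remain (= sum over removing one remaining piece with nothing left below it):
  1 left: {5}→1
  2 left: {4,5}→1
  3 left: {2,4,5}→1  {3,4,5}→1
  4 left: {1,2,4,5}→1  {2,3,4,5}→2
  placing 0:e first → 3 extensions
  placing 3:a first → 1 extensions
total linear extensions = 4

4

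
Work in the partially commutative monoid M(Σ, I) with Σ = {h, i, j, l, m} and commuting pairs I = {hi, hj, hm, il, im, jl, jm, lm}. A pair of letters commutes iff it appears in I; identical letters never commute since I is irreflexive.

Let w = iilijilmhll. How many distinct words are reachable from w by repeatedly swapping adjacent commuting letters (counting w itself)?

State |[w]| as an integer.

0(i) covers ∅
1(i) covers 0:i
2(l) covers ∅
3(i) covers 1:i
4(j) covers 3:i
5(i) covers 4:j
6(l) covers 2:l
7(m) covers ∅
8(h) covers 6:l
9(l) covers 8:h
10(l) covers 9:l
floor of heap: 0:i, 2:l, 7:m
completions by unplaced set U, small U first (add the entries for U minus each lowest piece of U):
  |U|=1: {5}:1  {7}:1  {10}:1
  |U|=2: {4,5}:1  {5,7}:2  {5,10}:2  {7,10}:2  {9,10}:1
  |U|=3: {3,4,5}:1  {4,5,7}:3  {4,5,10}:3  {5,7,10}:6  {5,9,10}:3  {7,9,10}:3  {8,9,10}:1
  |U|=4: {1,3,4,5}:1  {3,4,5,7}:4  {3,4,5,10}:4  {4,5,7,10}:12  {4,5,9,10}:6  {5,7,9,10}:12  {5,8,9,10}:4  {6,8,9,10}:1  {7,8,9,10}:4
  |U|=5: {0,1,3,4,5}:1  {1,3,4,5,7}:5  {1,3,4,5,10}:5  {2,6,8,9,10}:1  {3,4,5,7,10}:20  {3,4,5,9,10}:10  {4,5,7,9,10}:30  {4,5,8,9,10}:10  {5,6,8,9,10}:5  {5,7,8,9,10}:20  {6,7,8,9,10}:5
  |U|=6: {0,1,3,4,5,7}:6  {0,1,3,4,5,10}:6  {1,3,4,5,7,10}:30  {1,3,4,5,9,10}:15  {2,5,6,8,9,10}:6  {2,6,7,8,9,10}:6  {3,4,5,7,9,10}:60  {3,4,5,8,9,10}:20  {4,5,6,8,9,10}:15  {4,5,7,8,9,10}:60  {5,6,7,8,9,10}:30
  |U|=7: {0,1,3,4,5,7,10}:42  {0,1,3,4,5,9,10}:21  {1,3,4,5,7,9,10}:105  {1,3,4,5,8,9,10}:35  {2,4,5,6,8,9,10}:21  {2,5,6,7,8,9,10}:42  {3,4,5,6,8,9,10}:35  {3,4,5,7,8,9,10}:140  {4,5,6,7,8,9,10}:105
  |U|=8: {0,1,3,4,5,7,9,10}:168  {0,1,3,4,5,8,9,10}:56  {1,3,4,5,6,8,9,10}:70  {1,3,4,5,7,8,9,10}:280  {2,3,4,5,6,8,9,10}:56  {2,4,5,6,7,8,9,10}:168  {3,4,5,6,7,8,9,10}:280
  |U|=9: {0,1,3,4,5,6,8,9,10}:126  {0,1,3,4,5,7,8,9,10}:504  {1,2,3,4,5,6,8,9,10}:126  {1,3,4,5,6,7,8,9,10}:630  {2,3,4,5,6,7,8,9,10}:504
  start at 0(i): 1260
  start at 2(l): 1260
  start at 7(m): 252
sum over floor = 2772

2772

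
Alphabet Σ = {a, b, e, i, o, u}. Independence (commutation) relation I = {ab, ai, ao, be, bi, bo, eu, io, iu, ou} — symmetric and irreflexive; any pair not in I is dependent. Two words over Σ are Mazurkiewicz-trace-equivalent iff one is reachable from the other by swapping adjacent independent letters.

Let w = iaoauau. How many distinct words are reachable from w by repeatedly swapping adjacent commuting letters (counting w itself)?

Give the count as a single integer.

42

0(i) covers ∅
1(a) covers ∅
2(o) covers ∅
3(a) covers 1:a
4(u) covers 3:a
5(a) covers 4:u
6(u) covers 5:a
floor of heap: 0:i, 1:a, 2:o
completions by unplaced set U, small U first (add the entries for U minus each lowest piece of U):
  |U|=1: {0}:1  {2}:1  {6}:1
  |U|=2: {0,2}:2  {0,6}:2  {2,6}:2  {5,6}:1
  |U|=3: {0,2,6}:6  {0,5,6}:3  {2,5,6}:3  {4,5,6}:1
  |U|=4: {0,2,5,6}:12  {0,4,5,6}:4  {2,4,5,6}:4  {3,4,5,6}:1
  |U|=5: {0,2,4,5,6}:20  {0,3,4,5,6}:5  {1,3,4,5,6}:1  {2,3,4,5,6}:5
  start at 0(i): 6
  start at 1(a): 30
  start at 2(o): 6
sum over floor = 42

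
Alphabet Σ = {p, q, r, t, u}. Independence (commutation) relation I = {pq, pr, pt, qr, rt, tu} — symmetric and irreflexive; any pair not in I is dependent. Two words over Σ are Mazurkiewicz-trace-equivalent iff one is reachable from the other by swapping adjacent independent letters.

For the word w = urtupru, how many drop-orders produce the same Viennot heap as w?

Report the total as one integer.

14

#0=u has no predecessor
#1=r depends on [0:u]
#2=t has no predecessor
#3=u depends on [1:r]
#4=p depends on [3:u]
#5=r depends on [3:u]
#6=u depends on [4:p, 5:r]
sources: [0:u, 2:t]
N(rest) = Σ N(rest − s) over sources s of rest; N(one piece) = 1:
  size 1 → [2]=1  [6]=1
  size 2 → [2,6]=2  [4,6]=1  [5,6]=1
  size 3 → [2,4,6]=3  [2,5,6]=3  [4,5,6]=2
  size 4 → [2,4,5,6]=8  [3,4,5,6]=2
  size 5 → [1,3,4,5,6]=2  [2,3,4,5,6]=10
  first=0(u) contributes 12
  first=2(t) contributes 2
|[w]| = 14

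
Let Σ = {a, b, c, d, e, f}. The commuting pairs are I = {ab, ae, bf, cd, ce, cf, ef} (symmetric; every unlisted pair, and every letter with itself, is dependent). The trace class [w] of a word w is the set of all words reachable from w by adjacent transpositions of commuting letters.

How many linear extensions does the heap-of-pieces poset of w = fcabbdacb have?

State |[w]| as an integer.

9

0(f) covers ∅
1(c) covers ∅
2(a) covers 0:f, 1:c
3(b) covers 1:c
4(b) covers 3:b
5(d) covers 2:a, 4:b
6(a) covers 5:d
7(c) covers 6:a
8(b) covers 7:c
floor of heap: 0:f, 1:c
completions by unplaced set U, small U first (add the entries for U minus each lowest piece of U):
  |U|=1: {8}:1
  |U|=2: {7,8}:1
  |U|=3: {6,7,8}:1
  |U|=4: {5,6,7,8}:1
  |U|=5: {2,5,6,7,8}:1  {4,5,6,7,8}:1
  |U|=6: {0,2,5,6,7,8}:1  {2,4,5,6,7,8}:2  {3,4,5,6,7,8}:1
  |U|=7: {0,2,4,5,6,7,8}:3  {2,3,4,5,6,7,8}:3
  start at 0(f): 3
  start at 1(c): 6
sum over floor = 9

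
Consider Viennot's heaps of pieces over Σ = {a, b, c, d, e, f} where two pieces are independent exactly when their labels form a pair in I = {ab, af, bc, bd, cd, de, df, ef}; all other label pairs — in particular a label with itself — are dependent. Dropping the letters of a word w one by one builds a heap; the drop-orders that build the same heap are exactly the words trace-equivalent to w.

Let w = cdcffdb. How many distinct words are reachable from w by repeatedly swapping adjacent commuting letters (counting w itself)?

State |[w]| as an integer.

drop 0:c onto floor
drop 1:d onto floor
drop 2:c onto {0:c}
drop 3:f onto {2:c}
drop 4:f onto {3:f}
drop 5:d onto {1:d}
drop 6:b onto {4:f}
ground layer = {0:c, 1:d}
drop-orders for the pieces not yet dropped (sum over which currently-grounded one goes next):
  1 to go: {5} 1  {6} 1
  2 to go: {1,5} 1  {4,6} 1  {5,6} 2
  3 to go: {1,5,6} 3  {3,4,6} 1  {4,5,6} 3
  4 to go: {1,4,5,6} 6  {2,3,4,6} 1  {3,4,5,6} 4
  5 to go: {0,2,3,4,6} 1  {1,3,4,5,6} 10  {2,3,4,5,6} 5
  if 0:c drops first: 15 orders
  if 1:d drops first: 6 orders
heap linearizations: 21

21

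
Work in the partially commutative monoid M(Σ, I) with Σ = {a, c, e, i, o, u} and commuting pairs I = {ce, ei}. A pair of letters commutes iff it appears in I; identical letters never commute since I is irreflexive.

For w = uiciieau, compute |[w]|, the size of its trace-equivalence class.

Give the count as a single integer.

5

piece 0:u — minimal
piece 1:i rests on {0:u}
piece 2:c rests on {1:i}
piece 3:i rests on {2:c}
piece 4:i rests on {3:i}
piece 5:e rests on {0:u}
piece 6:a rests on {4:i, 5:e}
piece 7:u rests on {6:a}
minimal pieces: {0:u}
ways to finish when only these pieces remain (= sum over removing one remaining piece with nothing left below it):
  1 left: {7}→1
  2 left: {6,7}→1
  3 left: {4,6,7}→1  {5,6,7}→1
  4 left: {3,4,6,7}→1  {4,5,6,7}→2
  5 left: {2,3,4,6,7}→1  {3,4,5,6,7}→3
  6 left: {1,2,3,4,6,7}→1  {2,3,4,5,6,7}→4
  placing 0:u first → 5 extensions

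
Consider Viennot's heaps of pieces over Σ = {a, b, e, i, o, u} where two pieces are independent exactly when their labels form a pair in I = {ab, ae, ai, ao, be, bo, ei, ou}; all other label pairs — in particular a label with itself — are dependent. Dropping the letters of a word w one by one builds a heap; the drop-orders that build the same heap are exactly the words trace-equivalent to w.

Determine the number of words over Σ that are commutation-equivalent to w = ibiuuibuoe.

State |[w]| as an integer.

drop 0:i onto floor
drop 1:b onto {0:i}
drop 2:i onto {1:b}
drop 3:u onto {2:i}
drop 4:u onto {3:u}
drop 5:i onto {4:u}
drop 6:b onto {5:i}
drop 7:u onto {6:b}
drop 8:o onto {5:i}
drop 9:e onto {7:u, 8:o}
ground layer = {0:i}
drop-orders for the pieces not yet dropped (sum over which currently-grounded one goes next):
  1 to go: {9} 1
  2 to go: {7,9} 1  {8,9} 1
  3 to go: {6,7,9} 1  {7,8,9} 2
  4 to go: {6,7,8,9} 3
  5 to go: {5,6,7,8,9} 3
  6 to go: {4,5,6,7,8,9} 3
  7 to go: {3,4,5,6,7,8,9} 3
  8 to go: {2,3,4,5,6,7,8,9} 3
  if 0:i drops first: 3 orders

3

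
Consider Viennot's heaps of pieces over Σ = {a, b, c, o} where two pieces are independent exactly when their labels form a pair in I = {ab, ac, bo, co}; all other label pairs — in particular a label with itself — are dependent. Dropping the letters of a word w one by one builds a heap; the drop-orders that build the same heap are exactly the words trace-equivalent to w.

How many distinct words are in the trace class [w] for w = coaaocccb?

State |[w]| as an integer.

126

drop 0:c onto floor
drop 1:o onto floor
drop 2:a onto {1:o}
drop 3:a onto {2:a}
drop 4:o onto {3:a}
drop 5:c onto {0:c}
drop 6:c onto {5:c}
drop 7:c onto {6:c}
drop 8:b onto {7:c}
ground layer = {0:c, 1:o}
drop-orders for the pieces not yet dropped (sum over which currently-grounded one goes next):
  1 to go: {4} 1  {8} 1
  2 to go: {3,4} 1  {4,8} 2  {7,8} 1
  3 to go: {2,3,4} 1  {3,4,8} 3  {4,7,8} 3  {6,7,8} 1
  4 to go: {1,2,3,4} 1  {2,3,4,8} 4  {3,4,7,8} 6  {4,6,7,8} 4  {5,6,7,8} 1
  5 to go: {0,5,6,7,8} 1  {1,2,3,4,8} 5  {2,3,4,7,8} 10  {3,4,6,7,8} 10  {4,5,6,7,8} 5
  6 to go: {0,4,5,6,7,8} 6  {1,2,3,4,7,8} 15  {2,3,4,6,7,8} 20  {3,4,5,6,7,8} 15
  7 to go: {0,3,4,5,6,7,8} 21  {1,2,3,4,6,7,8} 35  {2,3,4,5,6,7,8} 35
  if 0:c drops first: 70 orders
  if 1:o drops first: 56 orders
heap linearizations: 126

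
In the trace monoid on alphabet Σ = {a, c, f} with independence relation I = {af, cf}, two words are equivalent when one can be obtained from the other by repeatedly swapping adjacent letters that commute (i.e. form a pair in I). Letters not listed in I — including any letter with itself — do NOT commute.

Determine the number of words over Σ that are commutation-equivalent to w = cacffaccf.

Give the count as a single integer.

#0=c has no predecessor
#1=a depends on [0:c]
#2=c depends on [1:a]
#3=f has no predecessor
#4=f depends on [3:f]
#5=a depends on [2:c]
#6=c depends on [5:a]
#7=c depends on [6:c]
#8=f depends on [4:f]
sources: [0:c, 3:f]
N(rest) = Σ N(rest − s) over sources s of rest; N(one piece) = 1:
  size 1 → [7]=1  [8]=1
  size 2 → [4,8]=1  [6,7]=1  [7,8]=2
  size 3 → [3,4,8]=1  [4,7,8]=3  [5,6,7]=1  [6,7,8]=3
  size 4 → [2,5,6,7]=1  [3,4,7,8]=4  [4,6,7,8]=6  [5,6,7,8]=4
  size 5 → [1,2,5,6,7]=1  [2,5,6,7,8]=5  [3,4,6,7,8]=10  [4,5,6,7,8]=10
  size 6 → [0,1,2,5,6,7]=1  [1,2,5,6,7,8]=6  [2,4,5,6,7,8]=15  [3,4,5,6,7,8]=20
  size 7 → [0,1,2,5,6,7,8]=7  [1,2,4,5,6,7,8]=21  [2,3,4,5,6,7,8]=35
  first=0(c) contributes 56
  first=3(f) contributes 28
|[w]| = 84

84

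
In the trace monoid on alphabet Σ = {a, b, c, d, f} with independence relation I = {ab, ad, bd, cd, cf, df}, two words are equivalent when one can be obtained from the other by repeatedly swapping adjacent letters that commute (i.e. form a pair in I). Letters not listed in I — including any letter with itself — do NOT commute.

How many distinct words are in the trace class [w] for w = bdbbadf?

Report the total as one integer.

84

0(b) covers ∅
1(d) covers ∅
2(b) covers 0:b
3(b) covers 2:b
4(a) covers ∅
5(d) covers 1:d
6(f) covers 3:b, 4:a
floor of heap: 0:b, 1:d, 4:a
completions by unplaced set U, small U first (add the entries for U minus each lowest piece of U):
  |U|=1: {5}:1  {6}:1
  |U|=2: {1,5}:1  {3,6}:1  {4,6}:1  {5,6}:2
  |U|=3: {1,5,6}:3  {2,3,6}:1  {3,4,6}:2  {3,5,6}:3  {4,5,6}:3
  |U|=4: {0,2,3,6}:1  {1,3,5,6}:6  {1,4,5,6}:6  {2,3,4,6}:3  {2,3,5,6}:4  {3,4,5,6}:8
  |U|=5: {0,2,3,4,6}:4  {0,2,3,5,6}:5  {1,2,3,5,6}:10  {1,3,4,5,6}:20  {2,3,4,5,6}:15
  start at 0(b): 45
  start at 1(d): 24
  start at 4(a): 15
sum over floor = 84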